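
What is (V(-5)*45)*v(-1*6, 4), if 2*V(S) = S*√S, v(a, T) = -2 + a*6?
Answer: 4275*I*√5 ≈ 9559.2*I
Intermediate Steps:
v(a, T) = -2 + 6*a
V(S) = S^(3/2)/2 (V(S) = (S*√S)/2 = S^(3/2)/2)
(V(-5)*45)*v(-1*6, 4) = (((-5)^(3/2)/2)*45)*(-2 + 6*(-1*6)) = (((-5*I*√5)/2)*45)*(-2 + 6*(-6)) = (-5*I*√5/2*45)*(-2 - 36) = -225*I*√5/2*(-38) = 4275*I*√5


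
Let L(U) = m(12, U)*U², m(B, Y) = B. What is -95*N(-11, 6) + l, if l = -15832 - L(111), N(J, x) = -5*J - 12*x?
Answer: -162069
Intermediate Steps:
N(J, x) = -12*x - 5*J
L(U) = 12*U²
l = -163684 (l = -15832 - 12*111² = -15832 - 12*12321 = -15832 - 1*147852 = -15832 - 147852 = -163684)
-95*N(-11, 6) + l = -95*(-12*6 - 5*(-11)) - 163684 = -95*(-72 + 55) - 163684 = -95*(-17) - 163684 = 1615 - 163684 = -162069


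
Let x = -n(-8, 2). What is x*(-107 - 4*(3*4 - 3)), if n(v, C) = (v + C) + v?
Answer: -2002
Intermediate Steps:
n(v, C) = C + 2*v (n(v, C) = (C + v) + v = C + 2*v)
x = 14 (x = -(2 + 2*(-8)) = -(2 - 16) = -1*(-14) = 14)
x*(-107 - 4*(3*4 - 3)) = 14*(-107 - 4*(3*4 - 3)) = 14*(-107 - 4*(12 - 3)) = 14*(-107 - 4*9) = 14*(-107 - 36) = 14*(-143) = -2002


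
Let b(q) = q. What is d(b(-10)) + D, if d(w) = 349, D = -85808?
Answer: -85459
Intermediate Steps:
d(b(-10)) + D = 349 - 85808 = -85459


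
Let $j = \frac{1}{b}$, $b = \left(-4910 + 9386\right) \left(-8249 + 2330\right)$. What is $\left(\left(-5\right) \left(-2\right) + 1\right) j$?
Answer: $- \frac{11}{26493444} \approx -4.152 \cdot 10^{-7}$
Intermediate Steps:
$b = -26493444$ ($b = 4476 \left(-5919\right) = -26493444$)
$j = - \frac{1}{26493444}$ ($j = \frac{1}{-26493444} = - \frac{1}{26493444} \approx -3.7745 \cdot 10^{-8}$)
$\left(\left(-5\right) \left(-2\right) + 1\right) j = \left(\left(-5\right) \left(-2\right) + 1\right) \left(- \frac{1}{26493444}\right) = \left(10 + 1\right) \left(- \frac{1}{26493444}\right) = 11 \left(- \frac{1}{26493444}\right) = - \frac{11}{26493444}$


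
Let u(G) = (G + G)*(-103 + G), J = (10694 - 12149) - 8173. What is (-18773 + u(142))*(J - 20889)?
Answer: 234889349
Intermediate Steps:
J = -9628 (J = -1455 - 8173 = -9628)
u(G) = 2*G*(-103 + G) (u(G) = (2*G)*(-103 + G) = 2*G*(-103 + G))
(-18773 + u(142))*(J - 20889) = (-18773 + 2*142*(-103 + 142))*(-9628 - 20889) = (-18773 + 2*142*39)*(-30517) = (-18773 + 11076)*(-30517) = -7697*(-30517) = 234889349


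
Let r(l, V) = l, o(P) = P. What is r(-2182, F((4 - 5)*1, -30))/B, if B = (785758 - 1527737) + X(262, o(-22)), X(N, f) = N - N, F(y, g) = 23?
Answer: 2182/741979 ≈ 0.0029408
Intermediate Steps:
X(N, f) = 0
B = -741979 (B = (785758 - 1527737) + 0 = -741979 + 0 = -741979)
r(-2182, F((4 - 5)*1, -30))/B = -2182/(-741979) = -2182*(-1/741979) = 2182/741979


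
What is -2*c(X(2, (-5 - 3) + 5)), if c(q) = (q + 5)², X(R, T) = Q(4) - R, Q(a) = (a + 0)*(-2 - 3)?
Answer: -578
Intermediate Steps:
Q(a) = -5*a (Q(a) = a*(-5) = -5*a)
X(R, T) = -20 - R (X(R, T) = -5*4 - R = -20 - R)
c(q) = (5 + q)²
-2*c(X(2, (-5 - 3) + 5)) = -2*(5 + (-20 - 1*2))² = -2*(5 + (-20 - 2))² = -2*(5 - 22)² = -2*(-17)² = -2*289 = -578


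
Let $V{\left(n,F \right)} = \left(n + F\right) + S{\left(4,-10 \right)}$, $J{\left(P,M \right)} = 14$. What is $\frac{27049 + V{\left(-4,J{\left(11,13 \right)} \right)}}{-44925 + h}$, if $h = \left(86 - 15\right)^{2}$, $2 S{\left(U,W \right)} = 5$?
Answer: $- \frac{54123}{79768} \approx -0.6785$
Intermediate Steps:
$S{\left(U,W \right)} = \frac{5}{2}$ ($S{\left(U,W \right)} = \frac{1}{2} \cdot 5 = \frac{5}{2}$)
$V{\left(n,F \right)} = \frac{5}{2} + F + n$ ($V{\left(n,F \right)} = \left(n + F\right) + \frac{5}{2} = \left(F + n\right) + \frac{5}{2} = \frac{5}{2} + F + n$)
$h = 5041$ ($h = 71^{2} = 5041$)
$\frac{27049 + V{\left(-4,J{\left(11,13 \right)} \right)}}{-44925 + h} = \frac{27049 + \left(\frac{5}{2} + 14 - 4\right)}{-44925 + 5041} = \frac{27049 + \frac{25}{2}}{-39884} = \frac{54123}{2} \left(- \frac{1}{39884}\right) = - \frac{54123}{79768}$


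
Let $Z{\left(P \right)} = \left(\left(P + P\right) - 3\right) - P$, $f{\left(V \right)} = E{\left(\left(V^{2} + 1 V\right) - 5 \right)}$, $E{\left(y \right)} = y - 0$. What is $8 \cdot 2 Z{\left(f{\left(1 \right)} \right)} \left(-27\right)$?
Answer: $2592$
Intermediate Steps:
$E{\left(y \right)} = y$ ($E{\left(y \right)} = y + 0 = y$)
$f{\left(V \right)} = -5 + V + V^{2}$ ($f{\left(V \right)} = \left(V^{2} + 1 V\right) - 5 = \left(V^{2} + V\right) - 5 = \left(V + V^{2}\right) - 5 = -5 + V + V^{2}$)
$Z{\left(P \right)} = -3 + P$ ($Z{\left(P \right)} = \left(2 P - 3\right) - P = \left(-3 + 2 P\right) - P = -3 + P$)
$8 \cdot 2 Z{\left(f{\left(1 \right)} \right)} \left(-27\right) = 8 \cdot 2 \left(-3 + \left(-5 + 1 + 1^{2}\right)\right) \left(-27\right) = 16 \left(-3 + \left(-5 + 1 + 1\right)\right) \left(-27\right) = 16 \left(-3 - 3\right) \left(-27\right) = 16 \left(-6\right) \left(-27\right) = \left(-96\right) \left(-27\right) = 2592$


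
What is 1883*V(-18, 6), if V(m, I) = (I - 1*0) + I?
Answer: 22596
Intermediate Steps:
V(m, I) = 2*I (V(m, I) = (I + 0) + I = I + I = 2*I)
1883*V(-18, 6) = 1883*(2*6) = 1883*12 = 22596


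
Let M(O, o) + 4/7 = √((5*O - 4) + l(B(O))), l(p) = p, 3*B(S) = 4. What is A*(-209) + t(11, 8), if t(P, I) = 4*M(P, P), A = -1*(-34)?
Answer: -49758/7 + 4*√471/3 ≈ -7079.4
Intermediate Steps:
B(S) = 4/3 (B(S) = (⅓)*4 = 4/3)
M(O, o) = -4/7 + √(-8/3 + 5*O) (M(O, o) = -4/7 + √((5*O - 4) + 4/3) = -4/7 + √((-4 + 5*O) + 4/3) = -4/7 + √(-8/3 + 5*O))
A = 34
t(P, I) = -16/7 + 4*√(-24 + 45*P)/3 (t(P, I) = 4*(-4/7 + √(-24 + 45*P)/3) = -16/7 + 4*√(-24 + 45*P)/3)
A*(-209) + t(11, 8) = 34*(-209) + (-16/7 + 4*√(-24 + 45*11)/3) = -7106 + (-16/7 + 4*√(-24 + 495)/3) = -7106 + (-16/7 + 4*√471/3) = -49758/7 + 4*√471/3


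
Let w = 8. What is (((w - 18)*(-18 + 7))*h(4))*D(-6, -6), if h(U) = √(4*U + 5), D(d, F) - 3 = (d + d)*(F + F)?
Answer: 16170*√21 ≈ 74100.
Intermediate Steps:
D(d, F) = 3 + 4*F*d (D(d, F) = 3 + (d + d)*(F + F) = 3 + (2*d)*(2*F) = 3 + 4*F*d)
h(U) = √(5 + 4*U)
(((w - 18)*(-18 + 7))*h(4))*D(-6, -6) = (((8 - 18)*(-18 + 7))*√(5 + 4*4))*(3 + 4*(-6)*(-6)) = ((-10*(-11))*√(5 + 16))*(3 + 144) = (110*√21)*147 = 16170*√21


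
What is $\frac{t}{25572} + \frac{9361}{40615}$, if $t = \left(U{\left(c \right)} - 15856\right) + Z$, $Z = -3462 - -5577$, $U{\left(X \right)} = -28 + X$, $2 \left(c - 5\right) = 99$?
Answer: $- \frac{211756617}{692404520} \approx -0.30583$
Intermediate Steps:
$c = \frac{109}{2}$ ($c = 5 + \frac{1}{2} \cdot 99 = 5 + \frac{99}{2} = \frac{109}{2} \approx 54.5$)
$Z = 2115$ ($Z = -3462 + 5577 = 2115$)
$t = - \frac{27429}{2}$ ($t = \left(\left(-28 + \frac{109}{2}\right) - 15856\right) + 2115 = \left(\frac{53}{2} - 15856\right) + 2115 = - \frac{31659}{2} + 2115 = - \frac{27429}{2} \approx -13715.0$)
$\frac{t}{25572} + \frac{9361}{40615} = - \frac{27429}{2 \cdot 25572} + \frac{9361}{40615} = \left(- \frac{27429}{2}\right) \frac{1}{25572} + 9361 \cdot \frac{1}{40615} = - \frac{9143}{17048} + \frac{9361}{40615} = - \frac{211756617}{692404520}$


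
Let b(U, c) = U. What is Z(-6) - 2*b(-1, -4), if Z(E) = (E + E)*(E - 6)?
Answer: 146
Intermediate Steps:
Z(E) = 2*E*(-6 + E) (Z(E) = (2*E)*(-6 + E) = 2*E*(-6 + E))
Z(-6) - 2*b(-1, -4) = 2*(-6)*(-6 - 6) - 2*(-1) = 2*(-6)*(-12) + 2 = 144 + 2 = 146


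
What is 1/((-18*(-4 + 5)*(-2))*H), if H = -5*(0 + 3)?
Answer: -1/540 ≈ -0.0018519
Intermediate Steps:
H = -15 (H = -5*3 = -15)
1/((-18*(-4 + 5)*(-2))*H) = 1/(-18*(-4 + 5)*(-2)*(-15)) = 1/(-18*(-2)*(-15)) = 1/(36*(-15)) = 1/(-540) = -1/540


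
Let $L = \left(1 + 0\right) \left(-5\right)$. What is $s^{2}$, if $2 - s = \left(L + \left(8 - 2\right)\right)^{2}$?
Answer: $1$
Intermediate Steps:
$L = -5$ ($L = 1 \left(-5\right) = -5$)
$s = 1$ ($s = 2 - \left(-5 + \left(8 - 2\right)\right)^{2} = 2 - \left(-5 + 6\right)^{2} = 2 - 1^{2} = 2 - 1 = 1$)
$s^{2} = 1^{2} = 1$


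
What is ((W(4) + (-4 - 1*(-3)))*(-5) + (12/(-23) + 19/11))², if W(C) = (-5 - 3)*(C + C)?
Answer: 6811200900/64009 ≈ 1.0641e+5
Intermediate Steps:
W(C) = -16*C
((W(4) + (-4 - 1*(-3)))*(-5) + (12/(-23) + 19/11))² = ((-16*4 + (-4 - 1*(-3)))*(-5) + (12/(-23) + 19/11))² = ((-64 + (-4 + 3))*(-5) + (12*(-1/23) + 19*(1/11)))² = ((-64 - 1)*(-5) + (-12/23 + 19/11))² = (-65*(-5) + 305/253)² = (325 + 305/253)² = (82530/253)² = 6811200900/64009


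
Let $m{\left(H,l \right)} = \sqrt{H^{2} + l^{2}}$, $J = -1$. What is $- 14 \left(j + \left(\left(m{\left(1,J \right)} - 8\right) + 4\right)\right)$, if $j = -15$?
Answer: $266 - 14 \sqrt{2} \approx 246.2$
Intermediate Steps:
$- 14 \left(j + \left(\left(m{\left(1,J \right)} - 8\right) + 4\right)\right) = - 14 \left(-15 + \left(\left(\sqrt{1^{2} + \left(-1\right)^{2}} - 8\right) + 4\right)\right) = - 14 \left(-15 + \left(\left(\sqrt{1 + 1} - 8\right) + 4\right)\right) = - 14 \left(-15 + \left(\left(\sqrt{2} - 8\right) + 4\right)\right) = - 14 \left(-15 + \left(\left(-8 + \sqrt{2}\right) + 4\right)\right) = - 14 \left(-15 - \left(4 - \sqrt{2}\right)\right) = - 14 \left(-19 + \sqrt{2}\right) = 266 - 14 \sqrt{2}$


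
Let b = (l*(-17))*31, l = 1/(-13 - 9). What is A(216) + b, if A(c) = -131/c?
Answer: 55475/2376 ≈ 23.348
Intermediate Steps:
l = -1/22 (l = 1/(-22) = -1/22 ≈ -0.045455)
b = 527/22 (b = -1/22*(-17)*31 = (17/22)*31 = 527/22 ≈ 23.955)
A(216) + b = -131/216 + 527/22 = 55475/2376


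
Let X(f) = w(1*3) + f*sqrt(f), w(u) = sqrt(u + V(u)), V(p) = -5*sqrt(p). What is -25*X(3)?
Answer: -75*sqrt(3) - 25*sqrt(3 - 5*sqrt(3)) ≈ -129.9 - 59.478*I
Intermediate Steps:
w(u) = sqrt(u - 5*sqrt(u))
X(f) = f**(3/2) + sqrt(3 - 5*sqrt(3)) (X(f) = sqrt(1*3 - 5*sqrt(3)) + f*sqrt(f) = sqrt(3 - 5*sqrt(3)) + f**(3/2) = f**(3/2) + sqrt(3 - 5*sqrt(3)))
-25*X(3) = -25*(3**(3/2) + sqrt(3 - 5*sqrt(3))) = -25*(3*sqrt(3) + sqrt(3 - 5*sqrt(3))) = -25*(sqrt(3 - 5*sqrt(3)) + 3*sqrt(3)) = -75*sqrt(3) - 25*sqrt(3 - 5*sqrt(3))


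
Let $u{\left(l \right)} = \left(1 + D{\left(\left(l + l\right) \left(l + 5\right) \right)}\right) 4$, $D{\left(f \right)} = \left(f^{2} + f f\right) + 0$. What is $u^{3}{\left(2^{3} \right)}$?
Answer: $41463411136888896$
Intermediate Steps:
$D{\left(f \right)} = 2 f^{2}$ ($D{\left(f \right)} = \left(f^{2} + f^{2}\right) + 0 = 2 f^{2} + 0 = 2 f^{2}$)
$u{\left(l \right)} = 4 + 32 l^{2} \left(5 + l\right)^{2}$ ($u{\left(l \right)} = \left(1 + 2 \left(\left(l + l\right) \left(l + 5\right)\right)^{2}\right) 4 = \left(1 + 2 \left(2 l \left(5 + l\right)\right)^{2}\right) 4 = \left(1 + 2 \cdot 4 l^{2} \left(5 + l\right)^{2}\right) 4 = \left(1 + 8 l^{2} \left(5 + l\right)^{2}\right) 4 = 4 + 32 l^{2} \left(5 + l\right)^{2}$)
$u^{3}{\left(2^{3} \right)} = \left(4 + 32 \left(2^{3}\right)^{2} \left(5 + 2^{3}\right)^{2}\right)^{3} = \left(4 + 32 \cdot 8^{2} \left(5 + 8\right)^{2}\right)^{3} = \left(4 + 32 \cdot 64 \cdot 13^{2}\right)^{3} = \left(4 + 32 \cdot 64 \cdot 169\right)^{3} = \left(4 + 346112\right)^{3} = 346116^{3} = 41463411136888896$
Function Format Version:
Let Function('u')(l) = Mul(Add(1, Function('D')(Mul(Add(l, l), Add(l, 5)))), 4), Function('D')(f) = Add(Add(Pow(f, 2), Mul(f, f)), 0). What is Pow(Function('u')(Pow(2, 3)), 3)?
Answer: 41463411136888896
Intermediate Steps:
Function('D')(f) = Mul(2, Pow(f, 2)) (Function('D')(f) = Add(Add(Pow(f, 2), Pow(f, 2)), 0) = Add(Mul(2, Pow(f, 2)), 0) = Mul(2, Pow(f, 2)))
Function('u')(l) = Add(4, Mul(32, Pow(l, 2), Pow(Add(5, l), 2))) (Function('u')(l) = Mul(Add(1, Mul(2, Pow(Mul(Add(l, l), Add(l, 5)), 2))), 4) = Mul(Add(1, Mul(2, Pow(Mul(Mul(2, l), Add(5, l)), 2))), 4) = Mul(Add(1, Mul(2, Pow(Mul(2, l, Add(5, l)), 2))), 4) = Mul(Add(1, Mul(2, Mul(4, Pow(l, 2), Pow(Add(5, l), 2)))), 4) = Mul(Add(1, Mul(8, Pow(l, 2), Pow(Add(5, l), 2))), 4) = Add(4, Mul(32, Pow(l, 2), Pow(Add(5, l), 2))))
Pow(Function('u')(Pow(2, 3)), 3) = Pow(Add(4, Mul(32, Pow(Pow(2, 3), 2), Pow(Add(5, Pow(2, 3)), 2))), 3) = Pow(Add(4, Mul(32, Pow(8, 2), Pow(Add(5, 8), 2))), 3) = Pow(Add(4, Mul(32, 64, Pow(13, 2))), 3) = Pow(Add(4, Mul(32, 64, 169)), 3) = Pow(Add(4, 346112), 3) = Pow(346116, 3) = 41463411136888896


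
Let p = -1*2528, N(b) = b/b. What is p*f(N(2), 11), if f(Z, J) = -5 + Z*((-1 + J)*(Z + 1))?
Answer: -37920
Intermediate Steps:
N(b) = 1
f(Z, J) = -5 + Z*(1 + Z)*(-1 + J) (f(Z, J) = -5 + Z*((-1 + J)*(1 + Z)) = -5 + Z*((1 + Z)*(-1 + J)) = -5 + Z*(1 + Z)*(-1 + J))
p = -2528
p*f(N(2), 11) = -2528*(-5 - 1*1 - 1*1² + 11*1 + 11*1²) = -2528*(-5 - 1 - 1*1 + 11 + 11*1) = -2528*(-5 - 1 - 1 + 11 + 11) = -2528*15 = -37920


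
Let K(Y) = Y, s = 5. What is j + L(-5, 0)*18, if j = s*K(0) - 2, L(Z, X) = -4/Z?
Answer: 62/5 ≈ 12.400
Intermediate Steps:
j = -2 (j = 5*0 - 2 = 0 - 2 = -2)
j + L(-5, 0)*18 = -2 - 4/(-5)*18 = -2 - 4*(-⅕)*18 = -2 + (⅘)*18 = -2 + 72/5 = 62/5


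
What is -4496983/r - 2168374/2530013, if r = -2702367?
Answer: 5517683109521/6837023640771 ≈ 0.80703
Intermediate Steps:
-4496983/r - 2168374/2530013 = -4496983/(-2702367) - 2168374/2530013 = -4496983*(-1/2702367) - 2168374*1/2530013 = 4496983/2702367 - 2168374/2530013 = 5517683109521/6837023640771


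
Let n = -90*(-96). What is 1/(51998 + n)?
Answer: 1/60638 ≈ 1.6491e-5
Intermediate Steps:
n = 8640
1/(51998 + n) = 1/(51998 + 8640) = 1/60638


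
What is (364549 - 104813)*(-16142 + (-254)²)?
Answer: 12564469264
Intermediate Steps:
(364549 - 104813)*(-16142 + (-254)²) = 259736*(-16142 + 64516) = 259736*48374 = 12564469264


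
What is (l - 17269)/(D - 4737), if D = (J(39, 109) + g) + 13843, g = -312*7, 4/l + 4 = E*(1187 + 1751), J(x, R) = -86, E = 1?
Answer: -25333621/10028412 ≈ -2.5262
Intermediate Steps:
l = 2/1467 (l = 4/(-4 + 1*(1187 + 1751)) = 4/(-4 + 1*2938) = 4/(-4 + 2938) = 4/2934 = 4*(1/2934) = 2/1467 ≈ 0.0013633)
g = -2184
D = 11573 (D = (-86 - 2184) + 13843 = -2270 + 13843 = 11573)
(l - 17269)/(D - 4737) = (2/1467 - 17269)/(11573 - 4737) = -25333621/1467/6836 = -25333621/1467*1/6836 = -25333621/10028412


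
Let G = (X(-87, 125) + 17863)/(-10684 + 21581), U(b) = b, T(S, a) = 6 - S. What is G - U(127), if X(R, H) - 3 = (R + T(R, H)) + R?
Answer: -1366134/10897 ≈ -125.37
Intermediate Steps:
X(R, H) = 9 + R (X(R, H) = 3 + ((R + (6 - R)) + R) = 3 + (6 + R) = 9 + R)
G = 17785/10897 (G = ((9 - 87) + 17863)/(-10684 + 21581) = (-78 + 17863)/10897 = 17785*(1/10897) = 17785/10897 ≈ 1.6321)
G - U(127) = 17785/10897 - 1*127 = 17785/10897 - 127 = -1366134/10897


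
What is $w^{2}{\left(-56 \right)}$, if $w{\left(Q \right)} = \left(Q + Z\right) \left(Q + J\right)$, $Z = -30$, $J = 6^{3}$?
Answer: $189337600$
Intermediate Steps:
$J = 216$
$w{\left(Q \right)} = \left(-30 + Q\right) \left(216 + Q\right)$ ($w{\left(Q \right)} = \left(Q - 30\right) \left(Q + 216\right) = \left(-30 + Q\right) \left(216 + Q\right)$)
$w^{2}{\left(-56 \right)} = \left(-6480 + \left(-56\right)^{2} + 186 \left(-56\right)\right)^{2} = \left(-6480 + 3136 - 10416\right)^{2} = \left(-13760\right)^{2} = 189337600$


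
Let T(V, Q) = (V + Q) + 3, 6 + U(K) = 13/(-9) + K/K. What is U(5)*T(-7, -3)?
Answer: 406/9 ≈ 45.111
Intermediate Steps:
U(K) = -58/9 (U(K) = -6 + (13/(-9) + K/K) = -6 + (13*(-1/9) + 1) = -6 + (-13/9 + 1) = -6 - 4/9 = -58/9)
T(V, Q) = 3 + Q + V (T(V, Q) = (Q + V) + 3 = 3 + Q + V)
U(5)*T(-7, -3) = -58*(3 - 3 - 7)/9 = -58/9*(-7) = 406/9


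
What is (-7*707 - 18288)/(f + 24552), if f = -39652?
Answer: 23237/15100 ≈ 1.5389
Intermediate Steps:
(-7*707 - 18288)/(f + 24552) = (-7*707 - 18288)/(-39652 + 24552) = (-4949 - 18288)/(-15100) = -23237*(-1/15100) = 23237/15100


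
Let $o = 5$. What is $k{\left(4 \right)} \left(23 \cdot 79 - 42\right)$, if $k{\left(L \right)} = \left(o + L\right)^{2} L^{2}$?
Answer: $2300400$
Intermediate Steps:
$k{\left(L \right)} = L^{2} \left(5 + L\right)^{2}$ ($k{\left(L \right)} = \left(5 + L\right)^{2} L^{2} = L^{2} \left(5 + L\right)^{2}$)
$k{\left(4 \right)} \left(23 \cdot 79 - 42\right) = 4^{2} \left(5 + 4\right)^{2} \left(23 \cdot 79 - 42\right) = 16 \cdot 9^{2} \left(1817 - 42\right) = 16 \cdot 81 \cdot 1775 = 1296 \cdot 1775 = 2300400$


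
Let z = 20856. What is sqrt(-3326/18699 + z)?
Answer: sqrt(7292292453582)/18699 ≈ 144.42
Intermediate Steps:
sqrt(-3326/18699 + z) = sqrt(-3326/18699 + 20856) = sqrt(389983018/18699) = sqrt(7292292453582)/18699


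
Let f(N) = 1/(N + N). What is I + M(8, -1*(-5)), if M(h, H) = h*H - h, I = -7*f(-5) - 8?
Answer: 247/10 ≈ 24.700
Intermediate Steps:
f(N) = 1/(2*N)
I = -73/10 (I = -7/(2*(-5)) - 8 = -7*(-1)/(2*5) - 8 = -7*(-⅒) - 8 = 7/10 - 8 = -73/10 ≈ -7.3000)
M(h, H) = -h + H*h (M(h, H) = H*h - h = -h + H*h)
I + M(8, -1*(-5)) = -73/10 + 8*(-1 - 1*(-5)) = -73/10 + 8*(-1 + 5) = -73/10 + 8*4 = -73/10 + 32 = 247/10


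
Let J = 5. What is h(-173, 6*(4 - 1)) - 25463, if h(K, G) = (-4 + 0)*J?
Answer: -25483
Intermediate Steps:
h(K, G) = -20 (h(K, G) = (-4 + 0)*5 = -4*5 = -20)
h(-173, 6*(4 - 1)) - 25463 = -20 - 25463 = -25483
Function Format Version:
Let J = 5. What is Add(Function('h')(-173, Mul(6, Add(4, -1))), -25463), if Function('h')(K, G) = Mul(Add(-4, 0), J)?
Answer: -25483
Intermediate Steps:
Function('h')(K, G) = -20 (Function('h')(K, G) = Mul(Add(-4, 0), 5) = Mul(-4, 5) = -20)
Add(Function('h')(-173, Mul(6, Add(4, -1))), -25463) = Add(-20, -25463) = -25483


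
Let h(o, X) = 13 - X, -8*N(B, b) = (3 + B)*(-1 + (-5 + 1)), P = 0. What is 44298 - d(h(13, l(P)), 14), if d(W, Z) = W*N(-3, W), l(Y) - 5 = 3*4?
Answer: 44298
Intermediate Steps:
l(Y) = 17 (l(Y) = 5 + 3*4 = 5 + 12 = 17)
N(B, b) = 15/8 + 5*B/8 (N(B, b) = -(3 + B)*(-1 + (-5 + 1))/8 = -(3 + B)*(-1 - 4)/8 = -(3 + B)*(-5)/8 = -(-15 - 5*B)/8 = 15/8 + 5*B/8)
d(W, Z) = 0 (d(W, Z) = W*(15/8 + (5/8)*(-3)) = W*(15/8 - 15/8) = W*0 = 0)
44298 - d(h(13, l(P)), 14) = 44298 - 1*0 = 44298 + 0 = 44298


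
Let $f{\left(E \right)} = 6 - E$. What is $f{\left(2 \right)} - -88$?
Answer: $92$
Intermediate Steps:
$f{\left(2 \right)} - -88 = \left(6 - 2\right) - -88 = \left(6 - 2\right) + 88 = 4 + 88 = 92$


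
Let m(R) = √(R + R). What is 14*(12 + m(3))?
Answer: 168 + 14*√6 ≈ 202.29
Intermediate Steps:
m(R) = √2*√R (m(R) = √(2*R) = √2*√R)
14*(12 + m(3)) = 14*(12 + √2*√3) = 14*(12 + √6) = 168 + 14*√6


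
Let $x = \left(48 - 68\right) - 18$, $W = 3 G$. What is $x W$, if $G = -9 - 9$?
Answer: $2052$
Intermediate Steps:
$G = -18$
$W = -54$ ($W = 3 \left(-18\right) = -54$)
$x = -38$ ($x = -20 - 18 = -38$)
$x W = \left(-38\right) \left(-54\right) = 2052$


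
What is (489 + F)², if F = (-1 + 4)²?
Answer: 248004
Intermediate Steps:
F = 9 (F = 3² = 9)
(489 + F)² = (489 + 9)² = 498² = 248004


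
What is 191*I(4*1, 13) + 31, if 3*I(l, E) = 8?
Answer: 1621/3 ≈ 540.33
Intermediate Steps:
I(l, E) = 8/3 (I(l, E) = (1/3)*8 = 8/3)
191*I(4*1, 13) + 31 = 191*(8/3) + 31 = 1528/3 + 31 = 1621/3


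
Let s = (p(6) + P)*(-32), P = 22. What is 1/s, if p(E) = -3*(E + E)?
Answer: 1/448 ≈ 0.0022321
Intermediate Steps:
p(E) = -6*E
s = 448 (s = (-6*6 + 22)*(-32) = (-36 + 22)*(-32) = -14*(-32) = 448)
1/s = 1/448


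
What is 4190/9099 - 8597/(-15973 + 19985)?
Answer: -61413823/36505188 ≈ -1.6823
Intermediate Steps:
4190/9099 - 8597/(-15973 + 19985) = 4190*(1/9099) - 8597/4012 = 4190/9099 - 8597*1/4012 = 4190/9099 - 8597/4012 = -61413823/36505188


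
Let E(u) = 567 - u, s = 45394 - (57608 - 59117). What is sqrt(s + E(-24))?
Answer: sqrt(47494) ≈ 217.93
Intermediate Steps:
s = 46903 (s = 45394 - 1*(-1509) = 45394 + 1509 = 46903)
sqrt(s + E(-24)) = sqrt(46903 + (567 - 1*(-24))) = sqrt(46903 + (567 + 24)) = sqrt(46903 + 591) = sqrt(47494)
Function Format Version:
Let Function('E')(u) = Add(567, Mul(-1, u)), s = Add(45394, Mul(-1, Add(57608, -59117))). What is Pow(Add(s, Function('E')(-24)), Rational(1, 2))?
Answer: Pow(47494, Rational(1, 2)) ≈ 217.93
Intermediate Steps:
s = 46903 (s = Add(45394, Mul(-1, -1509)) = Add(45394, 1509) = 46903)
Pow(Add(s, Function('E')(-24)), Rational(1, 2)) = Pow(Add(46903, Add(567, Mul(-1, -24))), Rational(1, 2)) = Pow(Add(46903, Add(567, 24)), Rational(1, 2)) = Pow(Add(46903, 591), Rational(1, 2)) = Pow(47494, Rational(1, 2))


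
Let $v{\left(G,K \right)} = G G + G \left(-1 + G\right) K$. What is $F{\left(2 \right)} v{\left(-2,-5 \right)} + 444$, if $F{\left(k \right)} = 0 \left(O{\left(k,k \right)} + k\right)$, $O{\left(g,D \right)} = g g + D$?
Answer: $444$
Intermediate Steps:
$O{\left(g,D \right)} = D + g^{2}$ ($O{\left(g,D \right)} = g^{2} + D = D + g^{2}$)
$v{\left(G,K \right)} = G^{2} + G K \left(-1 + G\right)$
$F{\left(k \right)} = 0$ ($F{\left(k \right)} = 0 \left(\left(k + k^{2}\right) + k\right) = 0 \left(k^{2} + 2 k\right) = 0$)
$F{\left(2 \right)} v{\left(-2,-5 \right)} + 444 = 0 \left(- 2 \left(-2 - -5 - -10\right)\right) + 444 = 0 \left(- 2 \left(-2 + 5 + 10\right)\right) + 444 = 0 \left(\left(-2\right) 13\right) + 444 = 0 \left(-26\right) + 444 = 0 + 444 = 444$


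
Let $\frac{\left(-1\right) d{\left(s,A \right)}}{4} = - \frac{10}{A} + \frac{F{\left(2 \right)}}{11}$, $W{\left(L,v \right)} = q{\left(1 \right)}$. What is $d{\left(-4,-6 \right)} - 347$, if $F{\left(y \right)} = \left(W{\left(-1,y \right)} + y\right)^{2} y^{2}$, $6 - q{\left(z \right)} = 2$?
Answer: $- \frac{13399}{33} \approx -406.03$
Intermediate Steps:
$q{\left(z \right)} = 4$ ($q{\left(z \right)} = 6 - 2 = 4$)
$W{\left(L,v \right)} = 4$
$F{\left(y \right)} = y^{2} \left(4 + y\right)^{2}$ ($F{\left(y \right)} = \left(4 + y\right)^{2} y^{2} = y^{2} \left(4 + y\right)^{2}$)
$d{\left(s,A \right)} = - \frac{576}{11} + \frac{40}{A}$ ($d{\left(s,A \right)} = - 4 \left(- \frac{10}{A} + \frac{2^{2} \left(4 + 2\right)^{2}}{11}\right) = - 4 \left(- \frac{10}{A} + 4 \cdot 6^{2} \cdot \frac{1}{11}\right) = - 4 \left(- \frac{10}{A} + 4 \cdot 36 \cdot \frac{1}{11}\right) = - 4 \left(- \frac{10}{A} + 144 \cdot \frac{1}{11}\right) = - 4 \left(- \frac{10}{A} + \frac{144}{11}\right) = - 4 \left(\frac{144}{11} - \frac{10}{A}\right) = - \frac{576}{11} + \frac{40}{A}$)
$d{\left(-4,-6 \right)} - 347 = \left(- \frac{576}{11} + \frac{40}{-6}\right) - 347 = \left(- \frac{576}{11} + 40 \left(- \frac{1}{6}\right)\right) - 347 = \left(- \frac{576}{11} - \frac{20}{3}\right) - 347 = - \frac{1948}{33} - 347 = - \frac{13399}{33}$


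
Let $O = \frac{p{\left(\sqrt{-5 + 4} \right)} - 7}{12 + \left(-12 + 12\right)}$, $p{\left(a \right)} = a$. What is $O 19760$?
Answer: $- \frac{34580}{3} + \frac{4940 i}{3} \approx -11527.0 + 1646.7 i$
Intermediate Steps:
$O = - \frac{7}{12} + \frac{i}{12}$ ($O = \frac{\sqrt{-5 + 4} - 7}{12 + \left(-12 + 12\right)} = \frac{\sqrt{-1} - 7}{12 + 0} = \frac{i - 7}{12} = \left(-7 + i\right) \frac{1}{12} = - \frac{7}{12} + \frac{i}{12} \approx -0.58333 + 0.083333 i$)
$O 19760 = \left(- \frac{7}{12} + \frac{i}{12}\right) 19760 = - \frac{34580}{3} + \frac{4940 i}{3}$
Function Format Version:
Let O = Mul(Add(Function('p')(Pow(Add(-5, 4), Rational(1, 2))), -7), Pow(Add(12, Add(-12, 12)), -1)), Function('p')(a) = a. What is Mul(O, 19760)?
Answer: Add(Rational(-34580, 3), Mul(Rational(4940, 3), I)) ≈ Add(-11527., Mul(1646.7, I))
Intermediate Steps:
O = Add(Rational(-7, 12), Mul(Rational(1, 12), I)) (O = Mul(Add(Pow(Add(-5, 4), Rational(1, 2)), -7), Pow(Add(12, Add(-12, 12)), -1)) = Mul(Add(Pow(-1, Rational(1, 2)), -7), Pow(Add(12, 0), -1)) = Mul(Add(I, -7), Pow(12, -1)) = Mul(Add(-7, I), Rational(1, 12)) = Add(Rational(-7, 12), Mul(Rational(1, 12), I)) ≈ Add(-0.58333, Mul(0.083333, I)))
Mul(O, 19760) = Mul(Add(Rational(-7, 12), Mul(Rational(1, 12), I)), 19760) = Add(Rational(-34580, 3), Mul(Rational(4940, 3), I))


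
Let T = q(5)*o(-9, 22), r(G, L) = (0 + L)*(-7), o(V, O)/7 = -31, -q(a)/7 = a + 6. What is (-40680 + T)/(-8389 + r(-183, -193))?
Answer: 23971/7038 ≈ 3.4059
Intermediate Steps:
q(a) = -42 - 7*a (q(a) = -7*(a + 6) = -7*(6 + a) = -42 - 7*a)
o(V, O) = -217 (o(V, O) = 7*(-31) = -217)
r(G, L) = -7*L (r(G, L) = L*(-7) = -7*L)
T = 16709 (T = (-42 - 7*5)*(-217) = (-42 - 35)*(-217) = -77*(-217) = 16709)
(-40680 + T)/(-8389 + r(-183, -193)) = (-40680 + 16709)/(-8389 - 7*(-193)) = -23971/(-8389 + 1351) = -23971/(-7038) = -23971*(-1/7038) = 23971/7038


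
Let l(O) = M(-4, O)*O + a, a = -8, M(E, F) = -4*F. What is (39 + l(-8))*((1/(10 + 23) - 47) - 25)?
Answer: 178125/11 ≈ 16193.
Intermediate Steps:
l(O) = -8 - 4*O**2 (l(O) = (-4*O)*O - 8 = -4*O**2 - 8 = -8 - 4*O**2)
(39 + l(-8))*((1/(10 + 23) - 47) - 25) = (39 + (-8 - 4*(-8)**2))*((1/(10 + 23) - 47) - 25) = (39 + (-8 - 4*64))*((1/33 - 47) - 25) = (39 + (-8 - 256))*((1/33 - 47) - 25) = (39 - 264)*(-1550/33 - 25) = -225*(-2375/33) = 178125/11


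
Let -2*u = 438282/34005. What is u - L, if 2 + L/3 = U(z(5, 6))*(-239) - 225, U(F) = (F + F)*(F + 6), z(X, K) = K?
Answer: 1177962168/11335 ≈ 1.0392e+5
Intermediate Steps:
U(F) = 2*F*(6 + F) (U(F) = (2*F)*(6 + F) = 2*F*(6 + F))
L = -103929 (L = -6 + 3*((2*6*(6 + 6))*(-239) - 225) = -6 + 3*((2*6*12)*(-239) - 225) = -6 + 3*(144*(-239) - 225) = -6 + 3*(-34416 - 225) = -6 + 3*(-34641) = -6 - 103923 = -103929)
u = -73047/11335 (u = -219141/34005 = -½*146094/11335 = -73047/11335 ≈ -6.4444)
u - L = -73047/11335 - 1*(-103929) = -73047/11335 + 103929 = 1177962168/11335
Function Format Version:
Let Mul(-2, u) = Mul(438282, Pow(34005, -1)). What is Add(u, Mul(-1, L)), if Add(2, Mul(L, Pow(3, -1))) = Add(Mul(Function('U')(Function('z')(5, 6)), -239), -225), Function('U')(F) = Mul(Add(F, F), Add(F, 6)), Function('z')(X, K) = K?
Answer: Rational(1177962168, 11335) ≈ 1.0392e+5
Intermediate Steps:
Function('U')(F) = Mul(2, F, Add(6, F)) (Function('U')(F) = Mul(Mul(2, F), Add(6, F)) = Mul(2, F, Add(6, F)))
L = -103929 (L = Add(-6, Mul(3, Add(Mul(Mul(2, 6, Add(6, 6)), -239), -225))) = Add(-6, Mul(3, Add(Mul(Mul(2, 6, 12), -239), -225))) = Add(-6, Mul(3, Add(Mul(144, -239), -225))) = Add(-6, Mul(3, Add(-34416, -225))) = Add(-6, Mul(3, -34641)) = Add(-6, -103923) = -103929)
u = Rational(-73047, 11335) (u = Mul(Rational(-1, 2), Mul(438282, Pow(34005, -1))) = Mul(Rational(-1, 2), Mul(438282, Rational(1, 34005))) = Mul(Rational(-1, 2), Rational(146094, 11335)) = Rational(-73047, 11335) ≈ -6.4444)
Add(u, Mul(-1, L)) = Add(Rational(-73047, 11335), Mul(-1, -103929)) = Add(Rational(-73047, 11335), 103929) = Rational(1177962168, 11335)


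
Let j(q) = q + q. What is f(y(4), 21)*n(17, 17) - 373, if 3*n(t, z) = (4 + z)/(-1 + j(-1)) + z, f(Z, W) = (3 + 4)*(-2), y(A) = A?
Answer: -1259/3 ≈ -419.67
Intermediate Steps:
j(q) = 2*q
f(Z, W) = -14 (f(Z, W) = 7*(-2) = -14)
n(t, z) = -4/9 + 2*z/9 (n(t, z) = ((4 + z)/(-1 + 2*(-1)) + z)/3 = ((4 + z)/(-1 - 2) + z)/3 = ((4 + z)/(-3) + z)/3 = ((4 + z)*(-⅓) + z)/3 = ((-4/3 - z/3) + z)/3 = (-4/3 + 2*z/3)/3 = -4/9 + 2*z/9)
f(y(4), 21)*n(17, 17) - 373 = -14*(-4/9 + (2/9)*17) - 373 = -14*(-4/9 + 34/9) - 373 = -14*10/3 - 373 = -140/3 - 373 = -1259/3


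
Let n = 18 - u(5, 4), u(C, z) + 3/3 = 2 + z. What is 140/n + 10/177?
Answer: 24910/2301 ≈ 10.826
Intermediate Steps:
u(C, z) = 1 + z (u(C, z) = -1 + (2 + z) = 1 + z)
n = 13 (n = 18 - (1 + 4) = 18 - 1*5 = 18 - 5 = 13)
140/n + 10/177 = 140/13 + 10/177 = 24910/2301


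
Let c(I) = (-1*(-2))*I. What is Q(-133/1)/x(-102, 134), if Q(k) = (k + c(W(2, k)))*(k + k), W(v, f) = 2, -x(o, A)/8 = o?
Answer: 5719/136 ≈ 42.051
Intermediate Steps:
x(o, A) = -8*o
c(I) = 2*I
Q(k) = 2*k*(4 + k) (Q(k) = (k + 2*2)*(k + k) = (k + 4)*(2*k) = (4 + k)*(2*k) = 2*k*(4 + k))
Q(-133/1)/x(-102, 134) = (2*(-133/1)*(4 - 133/1))/((-8*(-102))) = (2*(-133*1)*(4 - 133*1))/816 = (2*(-133)*(4 - 133))*(1/816) = (2*(-133)*(-129))*(1/816) = 34314*(1/816) = 5719/136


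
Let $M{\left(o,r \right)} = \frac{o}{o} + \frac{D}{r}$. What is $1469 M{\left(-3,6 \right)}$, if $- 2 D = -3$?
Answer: $\frac{7345}{4} \approx 1836.3$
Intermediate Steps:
$D = \frac{3}{2}$ ($D = \left(- \frac{1}{2}\right) \left(-3\right) = \frac{3}{2} \approx 1.5$)
$M{\left(o,r \right)} = 1 + \frac{3}{2 r}$ ($M{\left(o,r \right)} = \frac{o}{o} + \frac{3}{2 r} = 1 + \frac{3}{2 r}$)
$1469 M{\left(-3,6 \right)} = 1469 \frac{\frac{3}{2} + 6}{6} = 1469 \cdot \frac{1}{6} \cdot \frac{15}{2} = 1469 \cdot \frac{5}{4} = \frac{7345}{4}$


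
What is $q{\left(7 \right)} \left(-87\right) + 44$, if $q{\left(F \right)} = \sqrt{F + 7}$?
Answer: $44 - 87 \sqrt{14} \approx -281.52$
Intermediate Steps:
$q{\left(F \right)} = \sqrt{7 + F}$
$q{\left(7 \right)} \left(-87\right) + 44 = \sqrt{7 + 7} \left(-87\right) + 44 = \sqrt{14} \left(-87\right) + 44 = - 87 \sqrt{14} + 44 = 44 - 87 \sqrt{14}$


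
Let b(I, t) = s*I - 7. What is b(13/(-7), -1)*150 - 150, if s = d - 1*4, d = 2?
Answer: -4500/7 ≈ -642.86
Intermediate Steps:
s = -2 (s = 2 - 1*4 = 2 - 4 = -2)
b(I, t) = -7 - 2*I (b(I, t) = -2*I - 7 = -7 - 2*I)
b(13/(-7), -1)*150 - 150 = (-7 - 26/(-7))*150 - 150 = (-7 - 26*(-1)/7)*150 - 150 = (-7 - 2*(-13/7))*150 - 150 = (-7 + 26/7)*150 - 150 = -23/7*150 - 150 = -3450/7 - 150 = -4500/7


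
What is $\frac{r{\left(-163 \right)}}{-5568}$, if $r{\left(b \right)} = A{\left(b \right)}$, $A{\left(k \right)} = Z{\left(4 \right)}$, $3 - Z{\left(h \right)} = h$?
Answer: $\frac{1}{5568} \approx 0.0001796$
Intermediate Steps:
$Z{\left(h \right)} = 3 - h$
$A{\left(k \right)} = -1$ ($A{\left(k \right)} = 3 - 4 = -1$)
$r{\left(b \right)} = -1$
$\frac{r{\left(-163 \right)}}{-5568} = - \frac{1}{-5568} = \left(-1\right) \left(- \frac{1}{5568}\right) = \frac{1}{5568}$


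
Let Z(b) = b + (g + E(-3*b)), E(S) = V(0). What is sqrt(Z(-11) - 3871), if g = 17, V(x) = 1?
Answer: 2*I*sqrt(966) ≈ 62.161*I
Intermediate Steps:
E(S) = 1
Z(b) = 18 + b (Z(b) = b + (17 + 1) = b + 18 = 18 + b)
sqrt(Z(-11) - 3871) = sqrt((18 - 11) - 3871) = sqrt(7 - 3871) = sqrt(-3864) = 2*I*sqrt(966)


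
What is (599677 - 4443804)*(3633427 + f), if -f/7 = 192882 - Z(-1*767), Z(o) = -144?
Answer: -8773239625115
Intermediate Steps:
f = -1351182 (f = -7*(192882 - 1*(-144)) = -7*(192882 + 144) = -7*193026 = -1351182)
(599677 - 4443804)*(3633427 + f) = (599677 - 4443804)*(3633427 - 1351182) = -3844127*2282245 = -8773239625115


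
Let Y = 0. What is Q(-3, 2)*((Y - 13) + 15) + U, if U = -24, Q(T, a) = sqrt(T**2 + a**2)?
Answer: -24 + 2*sqrt(13) ≈ -16.789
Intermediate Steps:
Q(-3, 2)*((Y - 13) + 15) + U = sqrt((-3)**2 + 2**2)*((0 - 13) + 15) - 24 = sqrt(9 + 4)*(-13 + 15) - 24 = sqrt(13)*2 - 24 = 2*sqrt(13) - 24 = -24 + 2*sqrt(13)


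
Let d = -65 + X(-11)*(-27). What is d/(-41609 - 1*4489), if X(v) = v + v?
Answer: -529/46098 ≈ -0.011476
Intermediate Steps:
X(v) = 2*v
d = 529 (d = -65 + (2*(-11))*(-27) = -65 - 22*(-27) = -65 + 594 = 529)
d/(-41609 - 1*4489) = 529/(-41609 - 1*4489) = 529/(-41609 - 4489) = 529/(-46098) = 529*(-1/46098) = -529/46098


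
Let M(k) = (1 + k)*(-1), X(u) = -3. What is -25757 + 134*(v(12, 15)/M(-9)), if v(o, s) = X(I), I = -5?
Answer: -103229/4 ≈ -25807.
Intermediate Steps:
M(k) = -1 - k
v(o, s) = -3
-25757 + 134*(v(12, 15)/M(-9)) = -25757 + 134*(-3/(-1 - 1*(-9))) = -25757 + 134*(-3/(-1 + 9)) = -25757 + 134*(-3/8) = -25757 - 201/4 = -103229/4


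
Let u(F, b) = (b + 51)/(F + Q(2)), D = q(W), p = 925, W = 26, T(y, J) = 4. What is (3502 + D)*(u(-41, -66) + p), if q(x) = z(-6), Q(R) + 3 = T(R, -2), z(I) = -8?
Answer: 12933041/4 ≈ 3.2333e+6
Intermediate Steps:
Q(R) = 1 (Q(R) = -3 + 4 = 1)
q(x) = -8
D = -8
u(F, b) = (51 + b)/(1 + F) (u(F, b) = (b + 51)/(F + 1) = (51 + b)/(1 + F))
(3502 + D)*(u(-41, -66) + p) = (3502 - 8)*((51 - 66)/(1 - 41) + 925) = 3494*(-15/(-40) + 925) = 3494*(-1/40*(-15) + 925) = 3494*(3/8 + 925) = 3494*(7403/8) = 12933041/4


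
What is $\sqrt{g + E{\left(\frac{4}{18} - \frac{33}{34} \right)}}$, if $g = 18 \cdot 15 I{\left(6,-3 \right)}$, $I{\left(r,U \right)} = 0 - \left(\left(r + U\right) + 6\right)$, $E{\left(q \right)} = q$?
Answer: $\frac{i \sqrt{25289506}}{102} \approx 49.303 i$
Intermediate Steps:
$I{\left(r,U \right)} = -6 - U - r$ ($I{\left(r,U \right)} = 0 - \left(\left(U + r\right) + 6\right) = 0 - \left(6 + U + r\right) = -6 - U - r$)
$g = -2430$ ($g = 18 \cdot 15 \left(-6 - -3 - 6\right) = 270 \left(-6 + 3 - 6\right) = 270 \left(-9\right) = -2430$)
$\sqrt{g + E{\left(\frac{4}{18} - \frac{33}{34} \right)}} = \sqrt{-2430 + \left(\frac{4}{18} - \frac{33}{34}\right)} = \sqrt{-2430 + \left(4 \cdot \frac{1}{18} - \frac{33}{34}\right)} = \sqrt{-2430 + \left(\frac{2}{9} - \frac{33}{34}\right)} = \sqrt{-2430 - \frac{229}{306}} = \sqrt{- \frac{743809}{306}} = \frac{i \sqrt{25289506}}{102}$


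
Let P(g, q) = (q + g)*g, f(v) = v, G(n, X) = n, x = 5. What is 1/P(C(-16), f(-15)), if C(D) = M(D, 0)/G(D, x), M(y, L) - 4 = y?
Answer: -16/171 ≈ -0.093567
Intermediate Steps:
M(y, L) = 4 + y
C(D) = (4 + D)/D
P(g, q) = g*(g + q) (P(g, q) = (g + q)*g = g*(g + q))
1/P(C(-16), f(-15)) = 1/(((4 - 16)/(-16))*((4 - 16)/(-16) - 15)) = 1/((-1/16*(-12))*(-1/16*(-12) - 15)) = 1/(3*(¾ - 15)/4) = 1/((¾)*(-57/4)) = 1/(-171/16) = -16/171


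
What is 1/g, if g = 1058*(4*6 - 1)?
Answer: 1/24334 ≈ 4.1095e-5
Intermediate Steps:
g = 24334 (g = 1058*(24 - 1) = 1058*23 = 24334)
1/g = 1/24334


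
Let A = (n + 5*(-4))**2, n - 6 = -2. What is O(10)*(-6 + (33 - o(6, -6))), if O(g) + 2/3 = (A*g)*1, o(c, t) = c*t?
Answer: 161238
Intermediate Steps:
n = 4 (n = 6 - 2 = 4)
A = 256 (A = (4 + 5*(-4))**2 = (4 - 20)**2 = (-16)**2 = 256)
O(g) = -2/3 + 256*g (O(g) = -2/3 + (256*g)*1 = -2/3 + 256*g)
O(10)*(-6 + (33 - o(6, -6))) = (-2/3 + 256*10)*(-6 + (33 - 6*(-6))) = (-2/3 + 2560)*(-6 + (33 - 1*(-36))) = 7678*(-6 + (33 + 36))/3 = 7678*(-6 + 69)/3 = (7678/3)*63 = 161238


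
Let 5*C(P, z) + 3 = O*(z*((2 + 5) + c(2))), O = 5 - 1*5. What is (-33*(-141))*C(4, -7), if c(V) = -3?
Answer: -13959/5 ≈ -2791.8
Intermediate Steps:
O = 0 (O = 5 - 5 = 0)
C(P, z) = -⅗ (C(P, z) = -⅗ + (0*(z*((2 + 5) - 3)))/5 = -⅗ + (0*(z*(7 - 3)))/5 = -⅗ + (0*(z*4))/5 = -⅗ + (0*(4*z))/5 = -⅗ + (⅕)*0 = -⅗ + 0 = -⅗)
(-33*(-141))*C(4, -7) = -33*(-141)*(-⅗) = 4653*(-⅗) = -13959/5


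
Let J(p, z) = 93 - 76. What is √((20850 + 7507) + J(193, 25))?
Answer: √28374 ≈ 168.45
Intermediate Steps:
J(p, z) = 17
√((20850 + 7507) + J(193, 25)) = √((20850 + 7507) + 17) = √(28357 + 17) = √28374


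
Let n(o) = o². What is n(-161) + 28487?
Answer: 54408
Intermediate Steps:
n(-161) + 28487 = (-161)² + 28487 = 25921 + 28487 = 54408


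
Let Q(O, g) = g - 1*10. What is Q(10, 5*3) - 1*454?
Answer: -449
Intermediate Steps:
Q(O, g) = -10 + g (Q(O, g) = g - 10 = -10 + g)
Q(10, 5*3) - 1*454 = (-10 + 5*3) - 1*454 = (-10 + 15) - 454 = 5 - 454 = -449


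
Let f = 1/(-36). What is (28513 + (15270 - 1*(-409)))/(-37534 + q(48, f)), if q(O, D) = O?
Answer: -22096/18743 ≈ -1.1789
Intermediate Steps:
f = -1/36 ≈ -0.027778
(28513 + (15270 - 1*(-409)))/(-37534 + q(48, f)) = (28513 + (15270 - 1*(-409)))/(-37534 + 48) = (28513 + (15270 + 409))/(-37486) = (28513 + 15679)*(-1/37486) = 44192*(-1/37486) = -22096/18743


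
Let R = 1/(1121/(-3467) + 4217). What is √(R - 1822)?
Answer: 3*I*√43266731773378658/14619218 ≈ 42.685*I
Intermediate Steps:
R = 3467/14619218 (R = 1/(1121*(-1/3467) + 4217) = 1/(-1121/3467 + 4217) = 1/(14619218/3467) = 3467/14619218 ≈ 0.00023715)
√(R - 1822) = √(3467/14619218 - 1822) = √(-26636211729/14619218) = 3*I*√43266731773378658/14619218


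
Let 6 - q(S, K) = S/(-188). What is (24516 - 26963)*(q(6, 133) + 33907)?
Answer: -7800607775/94 ≈ -8.2985e+7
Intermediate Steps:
q(S, K) = 6 + S/188 (q(S, K) = 6 - S/(-188) = 6 - S*(-1)/188 = 6 - (-1)*S/188 = 6 + S/188)
(24516 - 26963)*(q(6, 133) + 33907) = (24516 - 26963)*((6 + (1/188)*6) + 33907) = -2447*((6 + 3/94) + 33907) = -2447*(567/94 + 33907) = -2447*3187825/94 = -7800607775/94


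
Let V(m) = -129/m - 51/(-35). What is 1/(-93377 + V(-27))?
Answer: -315/29411791 ≈ -1.0710e-5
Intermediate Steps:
V(m) = 51/35 - 129/m (V(m) = -129/m - 51*(-1/35) = -129/m + 51/35 = 51/35 - 129/m)
1/(-93377 + V(-27)) = 1/(-93377 + (51/35 - 129/(-27))) = 1/(-93377 + (51/35 - 129*(-1/27))) = 1/(-93377 + (51/35 + 43/9)) = 1/(-93377 + 1964/315) = 1/(-29411791/315) = -315/29411791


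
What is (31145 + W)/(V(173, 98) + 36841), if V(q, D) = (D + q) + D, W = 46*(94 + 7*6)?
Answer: 37401/37210 ≈ 1.0051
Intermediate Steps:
W = 6256 (W = 46*(94 + 42) = 46*136 = 6256)
V(q, D) = q + 2*D
(31145 + W)/(V(173, 98) + 36841) = (31145 + 6256)/((173 + 2*98) + 36841) = 37401/((173 + 196) + 36841) = 37401/(369 + 36841) = 37401/37210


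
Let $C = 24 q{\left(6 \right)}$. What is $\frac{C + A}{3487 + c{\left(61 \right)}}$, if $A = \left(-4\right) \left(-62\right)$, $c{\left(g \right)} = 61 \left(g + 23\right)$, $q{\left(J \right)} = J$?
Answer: $\frac{392}{8611} \approx 0.045523$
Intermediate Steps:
$c{\left(g \right)} = 1403 + 61 g$ ($c{\left(g \right)} = 61 \left(23 + g\right) = 1403 + 61 g$)
$A = 248$
$C = 144$ ($C = 24 \cdot 6 = 144$)
$\frac{C + A}{3487 + c{\left(61 \right)}} = \frac{144 + 248}{3487 + \left(1403 + 61 \cdot 61\right)} = \frac{392}{3487 + \left(1403 + 3721\right)} = \frac{392}{3487 + 5124} = \frac{392}{8611}$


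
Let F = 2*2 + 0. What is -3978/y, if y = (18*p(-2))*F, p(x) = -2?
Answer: 221/8 ≈ 27.625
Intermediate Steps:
F = 4 (F = 4 + 0 = 4)
y = -144 (y = (18*(-2))*4 = -36*4 = -144)
-3978/y = -3978/(-144) = -3978*(-1/144) = 221/8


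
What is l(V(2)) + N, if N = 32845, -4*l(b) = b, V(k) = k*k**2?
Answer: 32843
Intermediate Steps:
V(k) = k**3
l(b) = -b/4
l(V(2)) + N = -1/4*2**3 + 32845 = -1/4*8 + 32845 = -2 + 32845 = 32843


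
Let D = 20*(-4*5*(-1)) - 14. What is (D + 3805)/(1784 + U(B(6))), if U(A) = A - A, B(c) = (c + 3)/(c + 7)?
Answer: 4191/1784 ≈ 2.3492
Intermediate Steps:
B(c) = (3 + c)/(7 + c)
U(A) = 0
D = 386 (D = 20*(-20*(-1)) - 14 = 20*20 - 14 = 400 - 14 = 386)
(D + 3805)/(1784 + U(B(6))) = (386 + 3805)/(1784 + 0) = 4191/1784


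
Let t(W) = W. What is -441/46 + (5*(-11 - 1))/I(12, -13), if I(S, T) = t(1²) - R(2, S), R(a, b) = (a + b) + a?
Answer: -257/46 ≈ -5.5870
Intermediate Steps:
R(a, b) = b + 2*a
I(S, T) = -3 - S (I(S, T) = 1² - (S + 2*2) = 1 - (S + 4) = 1 - (4 + S) = 1 + (-4 - S) = -3 - S)
-441/46 + (5*(-11 - 1))/I(12, -13) = -441/46 + (5*(-11 - 1))/(-3 - 1*12) = -441*1/46 + (5*(-12))/(-3 - 12) = -441/46 - 60/(-15) = -441/46 - 60*(-1/15) = -441/46 + 4 = -257/46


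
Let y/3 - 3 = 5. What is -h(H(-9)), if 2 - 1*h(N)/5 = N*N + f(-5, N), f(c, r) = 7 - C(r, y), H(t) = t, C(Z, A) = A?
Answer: 310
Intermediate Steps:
y = 24 (y = 9 + 3*5 = 9 + 15 = 24)
f(c, r) = -17 (f(c, r) = 7 - 1*24 = 7 - 24 = -17)
h(N) = 95 - 5*N² (h(N) = 10 - 5*(N*N - 17) = 10 - 5*(N² - 17) = 10 - 5*(-17 + N²) = 10 + (85 - 5*N²) = 95 - 5*N²)
-h(H(-9)) = -(95 - 5*(-9)²) = -(95 - 5*81) = -(95 - 405) = -1*(-310) = 310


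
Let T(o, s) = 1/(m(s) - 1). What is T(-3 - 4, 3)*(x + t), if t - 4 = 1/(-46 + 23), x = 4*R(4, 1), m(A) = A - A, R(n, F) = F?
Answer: -183/23 ≈ -7.9565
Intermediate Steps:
m(A) = 0
T(o, s) = -1 (T(o, s) = 1/(0 - 1) = 1/(-1) = -1)
x = 4 (x = 4*1 = 4)
t = 91/23 (t = 4 + 1/(-46 + 23) = 4 + 1/(-23) = 4 - 1/23 = 91/23 ≈ 3.9565)
T(-3 - 4, 3)*(x + t) = -(4 + 91/23) = -1*183/23 = -183/23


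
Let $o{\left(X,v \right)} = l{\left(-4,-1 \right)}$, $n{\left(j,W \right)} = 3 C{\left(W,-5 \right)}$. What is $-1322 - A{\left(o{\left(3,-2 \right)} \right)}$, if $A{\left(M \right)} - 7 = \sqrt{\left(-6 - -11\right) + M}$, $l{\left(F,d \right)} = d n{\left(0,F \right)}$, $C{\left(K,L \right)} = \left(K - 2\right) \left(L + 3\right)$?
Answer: $-1329 - i \sqrt{31} \approx -1329.0 - 5.5678 i$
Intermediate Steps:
$C{\left(K,L \right)} = \left(-2 + K\right) \left(3 + L\right)$
$n{\left(j,W \right)} = 12 - 6 W$ ($n{\left(j,W \right)} = 3 \left(-6 - -10 + 3 W + W \left(-5\right)\right) = 3 \left(-6 + 10 + 3 W - 5 W\right) = 3 \left(4 - 2 W\right) = 12 - 6 W$)
$l{\left(F,d \right)} = d \left(12 - 6 F\right)$
$o{\left(X,v \right)} = -36$ ($o{\left(X,v \right)} = 6 \left(-1\right) \left(2 - -4\right) = 6 \left(-1\right) \left(2 + 4\right) = 6 \left(-1\right) 6 = -36$)
$A{\left(M \right)} = 7 + \sqrt{5 + M}$ ($A{\left(M \right)} = 7 + \sqrt{\left(-6 - -11\right) + M} = 7 + \sqrt{\left(-6 + 11\right) + M} = 7 + \sqrt{5 + M}$)
$-1322 - A{\left(o{\left(3,-2 \right)} \right)} = -1322 - \left(7 + \sqrt{5 - 36}\right) = -1322 - \left(7 + \sqrt{-31}\right) = -1322 - \left(7 + i \sqrt{31}\right) = -1329 - i \sqrt{31}$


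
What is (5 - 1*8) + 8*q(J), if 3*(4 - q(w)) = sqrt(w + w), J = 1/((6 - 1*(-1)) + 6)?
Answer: 29 - 8*sqrt(26)/39 ≈ 27.954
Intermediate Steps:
J = 1/13 (J = 1/((6 + 1) + 6) = 1/(7 + 6) = 1/13 ≈ 0.076923)
q(w) = 4 - sqrt(2)*sqrt(w)/3 (q(w) = 4 - sqrt(w + w)/3 = 4 - sqrt(2)*sqrt(w)/3)
(5 - 1*8) + 8*q(J) = (5 - 1*8) + 8*(4 - sqrt(2)*sqrt(1/13)/3) = (5 - 8) + 8*(4 - sqrt(2)*sqrt(13)/13/3) = -3 + 8*(4 - sqrt(26)/39) = -3 + (32 - 8*sqrt(26)/39) = 29 - 8*sqrt(26)/39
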